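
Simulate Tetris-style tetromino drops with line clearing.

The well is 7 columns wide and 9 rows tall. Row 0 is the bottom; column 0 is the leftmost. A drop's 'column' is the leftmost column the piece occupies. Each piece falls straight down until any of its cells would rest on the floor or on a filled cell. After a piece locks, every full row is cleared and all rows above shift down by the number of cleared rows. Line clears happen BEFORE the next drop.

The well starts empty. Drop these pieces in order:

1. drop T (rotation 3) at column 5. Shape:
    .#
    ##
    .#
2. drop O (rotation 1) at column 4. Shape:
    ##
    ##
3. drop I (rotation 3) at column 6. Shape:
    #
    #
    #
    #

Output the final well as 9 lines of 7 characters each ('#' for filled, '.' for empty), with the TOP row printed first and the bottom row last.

Drop 1: T rot3 at col 5 lands with bottom-row=0; cleared 0 line(s) (total 0); column heights now [0 0 0 0 0 2 3], max=3
Drop 2: O rot1 at col 4 lands with bottom-row=2; cleared 0 line(s) (total 0); column heights now [0 0 0 0 4 4 3], max=4
Drop 3: I rot3 at col 6 lands with bottom-row=3; cleared 0 line(s) (total 0); column heights now [0 0 0 0 4 4 7], max=7

Answer: .......
.......
......#
......#
......#
....###
....###
.....##
......#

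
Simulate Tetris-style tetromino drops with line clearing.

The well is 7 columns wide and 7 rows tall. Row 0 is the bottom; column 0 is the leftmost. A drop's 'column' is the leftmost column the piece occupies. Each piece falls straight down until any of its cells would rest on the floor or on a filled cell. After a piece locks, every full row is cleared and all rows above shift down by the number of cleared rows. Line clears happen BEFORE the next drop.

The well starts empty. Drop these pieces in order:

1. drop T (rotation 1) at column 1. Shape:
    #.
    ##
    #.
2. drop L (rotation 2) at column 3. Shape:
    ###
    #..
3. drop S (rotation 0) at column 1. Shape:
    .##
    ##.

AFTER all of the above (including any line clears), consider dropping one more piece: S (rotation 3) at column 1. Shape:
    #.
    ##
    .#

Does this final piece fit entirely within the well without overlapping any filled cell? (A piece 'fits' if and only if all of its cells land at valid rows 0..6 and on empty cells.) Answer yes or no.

Answer: no

Derivation:
Drop 1: T rot1 at col 1 lands with bottom-row=0; cleared 0 line(s) (total 0); column heights now [0 3 2 0 0 0 0], max=3
Drop 2: L rot2 at col 3 lands with bottom-row=0; cleared 0 line(s) (total 0); column heights now [0 3 2 2 2 2 0], max=3
Drop 3: S rot0 at col 1 lands with bottom-row=3; cleared 0 line(s) (total 0); column heights now [0 4 5 5 2 2 0], max=5
Test piece S rot3 at col 1 (width 2): heights before test = [0 4 5 5 2 2 0]; fits = False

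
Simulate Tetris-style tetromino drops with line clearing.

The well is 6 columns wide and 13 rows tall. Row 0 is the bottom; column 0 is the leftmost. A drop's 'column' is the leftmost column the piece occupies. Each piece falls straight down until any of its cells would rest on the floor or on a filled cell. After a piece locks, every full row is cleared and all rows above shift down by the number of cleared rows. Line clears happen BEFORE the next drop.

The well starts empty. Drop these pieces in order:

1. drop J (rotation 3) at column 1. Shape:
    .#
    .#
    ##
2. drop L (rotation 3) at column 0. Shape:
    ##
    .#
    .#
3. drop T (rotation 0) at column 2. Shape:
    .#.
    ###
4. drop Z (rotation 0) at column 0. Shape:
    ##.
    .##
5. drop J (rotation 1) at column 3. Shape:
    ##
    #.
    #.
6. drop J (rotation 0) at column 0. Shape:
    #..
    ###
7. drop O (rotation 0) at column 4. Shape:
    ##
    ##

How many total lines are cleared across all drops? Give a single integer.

Drop 1: J rot3 at col 1 lands with bottom-row=0; cleared 0 line(s) (total 0); column heights now [0 1 3 0 0 0], max=3
Drop 2: L rot3 at col 0 lands with bottom-row=1; cleared 0 line(s) (total 0); column heights now [4 4 3 0 0 0], max=4
Drop 3: T rot0 at col 2 lands with bottom-row=3; cleared 0 line(s) (total 0); column heights now [4 4 4 5 4 0], max=5
Drop 4: Z rot0 at col 0 lands with bottom-row=4; cleared 0 line(s) (total 0); column heights now [6 6 5 5 4 0], max=6
Drop 5: J rot1 at col 3 lands with bottom-row=5; cleared 0 line(s) (total 0); column heights now [6 6 5 8 8 0], max=8
Drop 6: J rot0 at col 0 lands with bottom-row=6; cleared 0 line(s) (total 0); column heights now [8 7 7 8 8 0], max=8
Drop 7: O rot0 at col 4 lands with bottom-row=8; cleared 0 line(s) (total 0); column heights now [8 7 7 8 10 10], max=10

Answer: 0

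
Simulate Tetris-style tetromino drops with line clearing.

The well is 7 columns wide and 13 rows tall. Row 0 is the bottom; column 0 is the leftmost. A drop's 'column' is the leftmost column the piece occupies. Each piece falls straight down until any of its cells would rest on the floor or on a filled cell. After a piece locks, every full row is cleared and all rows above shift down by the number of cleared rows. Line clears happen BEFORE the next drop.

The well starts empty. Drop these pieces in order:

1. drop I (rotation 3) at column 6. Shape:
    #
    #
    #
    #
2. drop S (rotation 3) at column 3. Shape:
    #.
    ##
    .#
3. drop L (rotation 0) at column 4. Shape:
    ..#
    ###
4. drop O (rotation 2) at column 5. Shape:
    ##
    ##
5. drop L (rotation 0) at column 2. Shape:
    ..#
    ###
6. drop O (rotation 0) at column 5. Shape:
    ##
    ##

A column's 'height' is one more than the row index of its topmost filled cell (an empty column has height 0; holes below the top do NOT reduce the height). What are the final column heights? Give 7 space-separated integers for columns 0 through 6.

Drop 1: I rot3 at col 6 lands with bottom-row=0; cleared 0 line(s) (total 0); column heights now [0 0 0 0 0 0 4], max=4
Drop 2: S rot3 at col 3 lands with bottom-row=0; cleared 0 line(s) (total 0); column heights now [0 0 0 3 2 0 4], max=4
Drop 3: L rot0 at col 4 lands with bottom-row=4; cleared 0 line(s) (total 0); column heights now [0 0 0 3 5 5 6], max=6
Drop 4: O rot2 at col 5 lands with bottom-row=6; cleared 0 line(s) (total 0); column heights now [0 0 0 3 5 8 8], max=8
Drop 5: L rot0 at col 2 lands with bottom-row=5; cleared 0 line(s) (total 0); column heights now [0 0 6 6 7 8 8], max=8
Drop 6: O rot0 at col 5 lands with bottom-row=8; cleared 0 line(s) (total 0); column heights now [0 0 6 6 7 10 10], max=10

Answer: 0 0 6 6 7 10 10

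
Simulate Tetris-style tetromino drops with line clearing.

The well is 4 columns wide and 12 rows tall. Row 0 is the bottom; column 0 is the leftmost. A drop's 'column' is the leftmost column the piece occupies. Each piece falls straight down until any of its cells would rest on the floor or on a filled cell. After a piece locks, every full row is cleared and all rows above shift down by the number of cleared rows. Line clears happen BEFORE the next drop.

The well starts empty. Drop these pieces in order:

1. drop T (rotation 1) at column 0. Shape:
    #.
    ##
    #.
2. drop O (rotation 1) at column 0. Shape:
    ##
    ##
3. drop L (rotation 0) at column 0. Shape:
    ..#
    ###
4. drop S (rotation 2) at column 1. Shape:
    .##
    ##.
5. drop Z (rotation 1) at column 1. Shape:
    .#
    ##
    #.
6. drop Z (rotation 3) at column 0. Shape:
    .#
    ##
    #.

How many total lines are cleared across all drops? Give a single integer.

Answer: 0

Derivation:
Drop 1: T rot1 at col 0 lands with bottom-row=0; cleared 0 line(s) (total 0); column heights now [3 2 0 0], max=3
Drop 2: O rot1 at col 0 lands with bottom-row=3; cleared 0 line(s) (total 0); column heights now [5 5 0 0], max=5
Drop 3: L rot0 at col 0 lands with bottom-row=5; cleared 0 line(s) (total 0); column heights now [6 6 7 0], max=7
Drop 4: S rot2 at col 1 lands with bottom-row=7; cleared 0 line(s) (total 0); column heights now [6 8 9 9], max=9
Drop 5: Z rot1 at col 1 lands with bottom-row=8; cleared 0 line(s) (total 0); column heights now [6 10 11 9], max=11
Drop 6: Z rot3 at col 0 lands with bottom-row=9; cleared 0 line(s) (total 0); column heights now [11 12 11 9], max=12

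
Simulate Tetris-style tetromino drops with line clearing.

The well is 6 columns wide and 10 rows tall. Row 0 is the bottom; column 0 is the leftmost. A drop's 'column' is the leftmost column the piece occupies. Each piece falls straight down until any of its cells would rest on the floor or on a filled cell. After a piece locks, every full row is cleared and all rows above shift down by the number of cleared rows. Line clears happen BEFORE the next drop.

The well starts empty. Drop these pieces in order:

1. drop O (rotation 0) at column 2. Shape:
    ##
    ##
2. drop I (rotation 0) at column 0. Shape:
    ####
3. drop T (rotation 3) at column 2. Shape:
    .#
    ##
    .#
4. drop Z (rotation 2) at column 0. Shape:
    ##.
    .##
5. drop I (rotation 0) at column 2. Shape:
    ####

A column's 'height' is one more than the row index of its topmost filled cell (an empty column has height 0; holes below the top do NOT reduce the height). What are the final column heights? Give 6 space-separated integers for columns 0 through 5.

Answer: 3 6 6 6 0 0

Derivation:
Drop 1: O rot0 at col 2 lands with bottom-row=0; cleared 0 line(s) (total 0); column heights now [0 0 2 2 0 0], max=2
Drop 2: I rot0 at col 0 lands with bottom-row=2; cleared 0 line(s) (total 0); column heights now [3 3 3 3 0 0], max=3
Drop 3: T rot3 at col 2 lands with bottom-row=3; cleared 0 line(s) (total 0); column heights now [3 3 5 6 0 0], max=6
Drop 4: Z rot2 at col 0 lands with bottom-row=5; cleared 0 line(s) (total 0); column heights now [7 7 6 6 0 0], max=7
Drop 5: I rot0 at col 2 lands with bottom-row=6; cleared 1 line(s) (total 1); column heights now [3 6 6 6 0 0], max=6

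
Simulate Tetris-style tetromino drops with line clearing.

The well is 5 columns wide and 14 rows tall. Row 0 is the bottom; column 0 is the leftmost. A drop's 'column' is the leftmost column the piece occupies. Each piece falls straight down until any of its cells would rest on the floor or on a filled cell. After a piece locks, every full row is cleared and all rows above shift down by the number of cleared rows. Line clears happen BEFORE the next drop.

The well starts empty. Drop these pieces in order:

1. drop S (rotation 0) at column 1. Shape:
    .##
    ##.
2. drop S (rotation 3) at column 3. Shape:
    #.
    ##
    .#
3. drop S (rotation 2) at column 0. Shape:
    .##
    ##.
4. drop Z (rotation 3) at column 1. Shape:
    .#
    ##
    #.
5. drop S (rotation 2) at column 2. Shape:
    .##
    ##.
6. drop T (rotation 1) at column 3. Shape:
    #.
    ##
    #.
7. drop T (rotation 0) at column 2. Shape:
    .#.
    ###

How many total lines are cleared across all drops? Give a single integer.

Answer: 1

Derivation:
Drop 1: S rot0 at col 1 lands with bottom-row=0; cleared 0 line(s) (total 0); column heights now [0 1 2 2 0], max=2
Drop 2: S rot3 at col 3 lands with bottom-row=1; cleared 0 line(s) (total 0); column heights now [0 1 2 4 3], max=4
Drop 3: S rot2 at col 0 lands with bottom-row=1; cleared 1 line(s) (total 1); column heights now [0 2 2 3 2], max=3
Drop 4: Z rot3 at col 1 lands with bottom-row=2; cleared 0 line(s) (total 1); column heights now [0 4 5 3 2], max=5
Drop 5: S rot2 at col 2 lands with bottom-row=5; cleared 0 line(s) (total 1); column heights now [0 4 6 7 7], max=7
Drop 6: T rot1 at col 3 lands with bottom-row=7; cleared 0 line(s) (total 1); column heights now [0 4 6 10 9], max=10
Drop 7: T rot0 at col 2 lands with bottom-row=10; cleared 0 line(s) (total 1); column heights now [0 4 11 12 11], max=12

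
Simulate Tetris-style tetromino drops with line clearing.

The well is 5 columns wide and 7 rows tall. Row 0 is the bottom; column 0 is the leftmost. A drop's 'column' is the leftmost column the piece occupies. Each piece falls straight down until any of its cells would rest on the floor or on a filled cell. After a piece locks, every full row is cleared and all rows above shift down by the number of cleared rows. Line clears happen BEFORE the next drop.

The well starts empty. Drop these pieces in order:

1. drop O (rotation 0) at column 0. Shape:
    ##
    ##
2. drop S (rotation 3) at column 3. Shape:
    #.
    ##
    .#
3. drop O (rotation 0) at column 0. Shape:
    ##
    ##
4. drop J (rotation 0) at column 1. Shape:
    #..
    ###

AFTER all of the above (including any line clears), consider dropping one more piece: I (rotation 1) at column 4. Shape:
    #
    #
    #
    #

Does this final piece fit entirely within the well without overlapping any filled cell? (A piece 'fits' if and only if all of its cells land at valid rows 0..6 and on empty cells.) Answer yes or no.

Drop 1: O rot0 at col 0 lands with bottom-row=0; cleared 0 line(s) (total 0); column heights now [2 2 0 0 0], max=2
Drop 2: S rot3 at col 3 lands with bottom-row=0; cleared 0 line(s) (total 0); column heights now [2 2 0 3 2], max=3
Drop 3: O rot0 at col 0 lands with bottom-row=2; cleared 0 line(s) (total 0); column heights now [4 4 0 3 2], max=4
Drop 4: J rot0 at col 1 lands with bottom-row=4; cleared 0 line(s) (total 0); column heights now [4 6 5 5 2], max=6
Test piece I rot1 at col 4 (width 1): heights before test = [4 6 5 5 2]; fits = True

Answer: yes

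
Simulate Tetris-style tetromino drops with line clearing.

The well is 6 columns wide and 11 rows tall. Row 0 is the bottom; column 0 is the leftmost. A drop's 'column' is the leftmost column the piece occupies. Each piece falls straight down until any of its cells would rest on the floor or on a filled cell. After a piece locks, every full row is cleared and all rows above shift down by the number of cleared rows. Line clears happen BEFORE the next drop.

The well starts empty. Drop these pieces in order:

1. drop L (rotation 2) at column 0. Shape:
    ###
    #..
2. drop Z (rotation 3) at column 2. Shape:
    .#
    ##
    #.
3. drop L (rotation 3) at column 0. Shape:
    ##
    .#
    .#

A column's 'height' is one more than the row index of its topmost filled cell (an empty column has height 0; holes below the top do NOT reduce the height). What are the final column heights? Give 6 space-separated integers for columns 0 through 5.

Drop 1: L rot2 at col 0 lands with bottom-row=0; cleared 0 line(s) (total 0); column heights now [2 2 2 0 0 0], max=2
Drop 2: Z rot3 at col 2 lands with bottom-row=2; cleared 0 line(s) (total 0); column heights now [2 2 4 5 0 0], max=5
Drop 3: L rot3 at col 0 lands with bottom-row=2; cleared 0 line(s) (total 0); column heights now [5 5 4 5 0 0], max=5

Answer: 5 5 4 5 0 0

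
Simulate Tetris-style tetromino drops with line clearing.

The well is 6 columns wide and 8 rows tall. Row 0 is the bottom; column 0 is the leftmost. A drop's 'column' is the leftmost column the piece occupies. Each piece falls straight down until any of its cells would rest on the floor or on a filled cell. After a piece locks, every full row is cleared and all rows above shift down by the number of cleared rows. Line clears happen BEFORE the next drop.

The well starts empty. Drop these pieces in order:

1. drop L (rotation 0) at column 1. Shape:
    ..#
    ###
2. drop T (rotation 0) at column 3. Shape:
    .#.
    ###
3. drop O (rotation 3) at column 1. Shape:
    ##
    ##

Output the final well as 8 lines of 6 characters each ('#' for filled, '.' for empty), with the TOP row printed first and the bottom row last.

Drop 1: L rot0 at col 1 lands with bottom-row=0; cleared 0 line(s) (total 0); column heights now [0 1 1 2 0 0], max=2
Drop 2: T rot0 at col 3 lands with bottom-row=2; cleared 0 line(s) (total 0); column heights now [0 1 1 3 4 3], max=4
Drop 3: O rot3 at col 1 lands with bottom-row=1; cleared 0 line(s) (total 0); column heights now [0 3 3 3 4 3], max=4

Answer: ......
......
......
......
....#.
.#####
.###..
.###..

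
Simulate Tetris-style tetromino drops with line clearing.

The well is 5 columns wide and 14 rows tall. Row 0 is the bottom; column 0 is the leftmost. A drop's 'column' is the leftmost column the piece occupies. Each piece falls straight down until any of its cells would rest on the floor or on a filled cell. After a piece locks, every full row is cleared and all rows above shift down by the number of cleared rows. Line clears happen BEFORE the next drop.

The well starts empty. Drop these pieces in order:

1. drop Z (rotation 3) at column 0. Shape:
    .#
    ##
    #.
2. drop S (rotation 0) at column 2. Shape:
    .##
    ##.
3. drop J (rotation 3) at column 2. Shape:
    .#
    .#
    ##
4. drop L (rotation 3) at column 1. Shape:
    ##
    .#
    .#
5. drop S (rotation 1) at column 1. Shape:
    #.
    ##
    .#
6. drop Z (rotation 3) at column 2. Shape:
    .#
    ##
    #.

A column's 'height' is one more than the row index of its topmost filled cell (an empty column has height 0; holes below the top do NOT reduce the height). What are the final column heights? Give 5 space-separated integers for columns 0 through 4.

Drop 1: Z rot3 at col 0 lands with bottom-row=0; cleared 0 line(s) (total 0); column heights now [2 3 0 0 0], max=3
Drop 2: S rot0 at col 2 lands with bottom-row=0; cleared 0 line(s) (total 0); column heights now [2 3 1 2 2], max=3
Drop 3: J rot3 at col 2 lands with bottom-row=2; cleared 0 line(s) (total 0); column heights now [2 3 3 5 2], max=5
Drop 4: L rot3 at col 1 lands with bottom-row=3; cleared 0 line(s) (total 0); column heights now [2 6 6 5 2], max=6
Drop 5: S rot1 at col 1 lands with bottom-row=6; cleared 0 line(s) (total 0); column heights now [2 9 8 5 2], max=9
Drop 6: Z rot3 at col 2 lands with bottom-row=8; cleared 0 line(s) (total 0); column heights now [2 9 10 11 2], max=11

Answer: 2 9 10 11 2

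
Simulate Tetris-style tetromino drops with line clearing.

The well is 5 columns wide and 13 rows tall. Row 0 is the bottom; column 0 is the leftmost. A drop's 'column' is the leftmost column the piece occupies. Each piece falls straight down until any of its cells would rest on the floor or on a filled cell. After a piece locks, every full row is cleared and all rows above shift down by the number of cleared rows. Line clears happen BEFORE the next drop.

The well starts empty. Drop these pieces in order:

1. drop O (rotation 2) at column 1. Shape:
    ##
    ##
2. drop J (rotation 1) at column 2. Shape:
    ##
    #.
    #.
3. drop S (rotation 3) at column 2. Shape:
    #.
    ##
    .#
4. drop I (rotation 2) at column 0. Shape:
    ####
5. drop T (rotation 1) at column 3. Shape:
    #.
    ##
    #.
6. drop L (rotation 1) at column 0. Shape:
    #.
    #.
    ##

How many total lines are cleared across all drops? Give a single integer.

Answer: 0

Derivation:
Drop 1: O rot2 at col 1 lands with bottom-row=0; cleared 0 line(s) (total 0); column heights now [0 2 2 0 0], max=2
Drop 2: J rot1 at col 2 lands with bottom-row=2; cleared 0 line(s) (total 0); column heights now [0 2 5 5 0], max=5
Drop 3: S rot3 at col 2 lands with bottom-row=5; cleared 0 line(s) (total 0); column heights now [0 2 8 7 0], max=8
Drop 4: I rot2 at col 0 lands with bottom-row=8; cleared 0 line(s) (total 0); column heights now [9 9 9 9 0], max=9
Drop 5: T rot1 at col 3 lands with bottom-row=9; cleared 0 line(s) (total 0); column heights now [9 9 9 12 11], max=12
Drop 6: L rot1 at col 0 lands with bottom-row=9; cleared 0 line(s) (total 0); column heights now [12 10 9 12 11], max=12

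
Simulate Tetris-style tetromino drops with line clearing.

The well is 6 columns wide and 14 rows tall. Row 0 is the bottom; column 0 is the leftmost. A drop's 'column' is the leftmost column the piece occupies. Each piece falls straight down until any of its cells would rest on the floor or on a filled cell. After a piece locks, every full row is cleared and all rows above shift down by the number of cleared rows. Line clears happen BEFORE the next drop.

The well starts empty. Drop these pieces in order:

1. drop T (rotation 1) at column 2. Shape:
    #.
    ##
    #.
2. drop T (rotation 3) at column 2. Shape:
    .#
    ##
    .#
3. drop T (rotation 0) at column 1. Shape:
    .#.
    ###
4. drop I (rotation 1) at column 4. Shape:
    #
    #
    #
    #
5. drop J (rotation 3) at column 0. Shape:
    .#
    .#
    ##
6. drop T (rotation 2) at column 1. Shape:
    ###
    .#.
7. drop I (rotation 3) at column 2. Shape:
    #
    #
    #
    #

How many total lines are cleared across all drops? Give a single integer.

Drop 1: T rot1 at col 2 lands with bottom-row=0; cleared 0 line(s) (total 0); column heights now [0 0 3 2 0 0], max=3
Drop 2: T rot3 at col 2 lands with bottom-row=2; cleared 0 line(s) (total 0); column heights now [0 0 4 5 0 0], max=5
Drop 3: T rot0 at col 1 lands with bottom-row=5; cleared 0 line(s) (total 0); column heights now [0 6 7 6 0 0], max=7
Drop 4: I rot1 at col 4 lands with bottom-row=0; cleared 0 line(s) (total 0); column heights now [0 6 7 6 4 0], max=7
Drop 5: J rot3 at col 0 lands with bottom-row=6; cleared 0 line(s) (total 0); column heights now [7 9 7 6 4 0], max=9
Drop 6: T rot2 at col 1 lands with bottom-row=8; cleared 0 line(s) (total 0); column heights now [7 10 10 10 4 0], max=10
Drop 7: I rot3 at col 2 lands with bottom-row=10; cleared 0 line(s) (total 0); column heights now [7 10 14 10 4 0], max=14

Answer: 0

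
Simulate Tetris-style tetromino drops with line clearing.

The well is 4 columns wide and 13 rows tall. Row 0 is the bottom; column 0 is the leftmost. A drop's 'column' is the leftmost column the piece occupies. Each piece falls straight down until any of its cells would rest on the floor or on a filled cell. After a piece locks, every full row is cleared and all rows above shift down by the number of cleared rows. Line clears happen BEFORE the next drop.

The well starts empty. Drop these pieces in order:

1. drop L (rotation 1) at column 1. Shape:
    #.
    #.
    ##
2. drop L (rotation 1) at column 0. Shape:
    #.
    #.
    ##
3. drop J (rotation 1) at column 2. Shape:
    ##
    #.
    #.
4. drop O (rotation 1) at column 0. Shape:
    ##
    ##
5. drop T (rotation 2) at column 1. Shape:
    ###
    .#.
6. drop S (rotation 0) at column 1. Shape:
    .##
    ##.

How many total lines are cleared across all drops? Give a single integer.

Answer: 1

Derivation:
Drop 1: L rot1 at col 1 lands with bottom-row=0; cleared 0 line(s) (total 0); column heights now [0 3 1 0], max=3
Drop 2: L rot1 at col 0 lands with bottom-row=3; cleared 0 line(s) (total 0); column heights now [6 4 1 0], max=6
Drop 3: J rot1 at col 2 lands with bottom-row=1; cleared 1 line(s) (total 1); column heights now [5 3 3 0], max=5
Drop 4: O rot1 at col 0 lands with bottom-row=5; cleared 0 line(s) (total 1); column heights now [7 7 3 0], max=7
Drop 5: T rot2 at col 1 lands with bottom-row=6; cleared 0 line(s) (total 1); column heights now [7 8 8 8], max=8
Drop 6: S rot0 at col 1 lands with bottom-row=8; cleared 0 line(s) (total 1); column heights now [7 9 10 10], max=10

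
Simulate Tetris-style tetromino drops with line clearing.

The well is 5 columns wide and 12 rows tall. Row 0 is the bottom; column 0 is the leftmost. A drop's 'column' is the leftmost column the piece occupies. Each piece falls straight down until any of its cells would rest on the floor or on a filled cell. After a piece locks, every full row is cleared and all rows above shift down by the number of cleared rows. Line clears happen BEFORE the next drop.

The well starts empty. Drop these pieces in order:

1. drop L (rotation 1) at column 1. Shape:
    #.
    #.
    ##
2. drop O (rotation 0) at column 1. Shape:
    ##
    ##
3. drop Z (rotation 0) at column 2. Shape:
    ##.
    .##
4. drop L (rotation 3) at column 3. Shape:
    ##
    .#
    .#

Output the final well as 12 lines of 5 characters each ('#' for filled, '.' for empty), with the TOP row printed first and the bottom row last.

Drop 1: L rot1 at col 1 lands with bottom-row=0; cleared 0 line(s) (total 0); column heights now [0 3 1 0 0], max=3
Drop 2: O rot0 at col 1 lands with bottom-row=3; cleared 0 line(s) (total 0); column heights now [0 5 5 0 0], max=5
Drop 3: Z rot0 at col 2 lands with bottom-row=4; cleared 0 line(s) (total 0); column heights now [0 5 6 6 5], max=6
Drop 4: L rot3 at col 3 lands with bottom-row=5; cleared 0 line(s) (total 0); column heights now [0 5 6 8 8], max=8

Answer: .....
.....
.....
.....
...##
....#
..###
.####
.##..
.#...
.#...
.##..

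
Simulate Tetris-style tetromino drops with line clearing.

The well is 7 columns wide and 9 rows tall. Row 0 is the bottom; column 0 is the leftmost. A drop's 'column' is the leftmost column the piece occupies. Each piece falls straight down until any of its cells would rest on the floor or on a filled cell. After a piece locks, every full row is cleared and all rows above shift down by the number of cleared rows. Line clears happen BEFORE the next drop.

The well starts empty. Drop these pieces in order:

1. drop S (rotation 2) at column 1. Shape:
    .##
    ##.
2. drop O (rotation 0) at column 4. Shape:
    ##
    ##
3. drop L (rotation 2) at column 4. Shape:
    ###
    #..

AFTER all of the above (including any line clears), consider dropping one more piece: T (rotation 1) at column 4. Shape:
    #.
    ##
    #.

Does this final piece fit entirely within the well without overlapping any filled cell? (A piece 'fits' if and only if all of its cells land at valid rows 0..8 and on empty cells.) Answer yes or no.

Answer: yes

Derivation:
Drop 1: S rot2 at col 1 lands with bottom-row=0; cleared 0 line(s) (total 0); column heights now [0 1 2 2 0 0 0], max=2
Drop 2: O rot0 at col 4 lands with bottom-row=0; cleared 0 line(s) (total 0); column heights now [0 1 2 2 2 2 0], max=2
Drop 3: L rot2 at col 4 lands with bottom-row=2; cleared 0 line(s) (total 0); column heights now [0 1 2 2 4 4 4], max=4
Test piece T rot1 at col 4 (width 2): heights before test = [0 1 2 2 4 4 4]; fits = True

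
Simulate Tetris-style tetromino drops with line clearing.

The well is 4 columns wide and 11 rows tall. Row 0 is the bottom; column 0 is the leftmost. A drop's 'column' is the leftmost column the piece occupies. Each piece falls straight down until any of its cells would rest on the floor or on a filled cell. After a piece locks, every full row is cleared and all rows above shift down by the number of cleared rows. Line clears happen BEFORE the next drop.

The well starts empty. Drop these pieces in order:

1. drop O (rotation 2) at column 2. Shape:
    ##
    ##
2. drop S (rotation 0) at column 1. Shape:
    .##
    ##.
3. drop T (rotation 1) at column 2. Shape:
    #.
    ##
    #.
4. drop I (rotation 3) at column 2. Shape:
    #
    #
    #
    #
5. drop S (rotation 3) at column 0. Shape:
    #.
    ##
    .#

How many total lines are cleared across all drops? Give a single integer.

Drop 1: O rot2 at col 2 lands with bottom-row=0; cleared 0 line(s) (total 0); column heights now [0 0 2 2], max=2
Drop 2: S rot0 at col 1 lands with bottom-row=2; cleared 0 line(s) (total 0); column heights now [0 3 4 4], max=4
Drop 3: T rot1 at col 2 lands with bottom-row=4; cleared 0 line(s) (total 0); column heights now [0 3 7 6], max=7
Drop 4: I rot3 at col 2 lands with bottom-row=7; cleared 0 line(s) (total 0); column heights now [0 3 11 6], max=11
Drop 5: S rot3 at col 0 lands with bottom-row=3; cleared 0 line(s) (total 0); column heights now [6 5 11 6], max=11

Answer: 0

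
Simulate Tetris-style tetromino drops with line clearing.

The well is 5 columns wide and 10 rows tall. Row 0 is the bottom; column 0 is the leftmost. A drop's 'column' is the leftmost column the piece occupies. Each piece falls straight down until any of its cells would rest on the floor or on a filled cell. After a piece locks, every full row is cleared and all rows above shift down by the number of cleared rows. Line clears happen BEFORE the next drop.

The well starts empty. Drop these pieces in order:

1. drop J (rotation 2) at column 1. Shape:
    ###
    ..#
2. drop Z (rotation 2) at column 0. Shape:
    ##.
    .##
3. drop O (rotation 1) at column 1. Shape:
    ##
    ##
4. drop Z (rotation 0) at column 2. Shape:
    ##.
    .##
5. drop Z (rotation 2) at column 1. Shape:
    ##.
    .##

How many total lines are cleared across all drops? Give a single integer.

Drop 1: J rot2 at col 1 lands with bottom-row=0; cleared 0 line(s) (total 0); column heights now [0 2 2 2 0], max=2
Drop 2: Z rot2 at col 0 lands with bottom-row=2; cleared 0 line(s) (total 0); column heights now [4 4 3 2 0], max=4
Drop 3: O rot1 at col 1 lands with bottom-row=4; cleared 0 line(s) (total 0); column heights now [4 6 6 2 0], max=6
Drop 4: Z rot0 at col 2 lands with bottom-row=5; cleared 0 line(s) (total 0); column heights now [4 6 7 7 6], max=7
Drop 5: Z rot2 at col 1 lands with bottom-row=7; cleared 0 line(s) (total 0); column heights now [4 9 9 8 6], max=9

Answer: 0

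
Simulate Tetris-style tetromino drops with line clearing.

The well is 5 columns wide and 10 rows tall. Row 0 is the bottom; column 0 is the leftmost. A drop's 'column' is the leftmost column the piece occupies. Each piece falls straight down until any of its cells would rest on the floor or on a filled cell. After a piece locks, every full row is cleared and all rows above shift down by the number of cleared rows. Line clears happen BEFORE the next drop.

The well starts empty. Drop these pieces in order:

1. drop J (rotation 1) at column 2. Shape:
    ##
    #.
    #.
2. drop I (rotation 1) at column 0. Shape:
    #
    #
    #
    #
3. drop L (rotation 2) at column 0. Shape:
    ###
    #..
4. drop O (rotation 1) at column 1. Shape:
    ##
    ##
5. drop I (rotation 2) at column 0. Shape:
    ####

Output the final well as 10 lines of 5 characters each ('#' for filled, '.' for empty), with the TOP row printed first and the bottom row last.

Answer: .....
####.
.##..
.##..
###..
#....
#....
#.##.
#.#..
#.#..

Derivation:
Drop 1: J rot1 at col 2 lands with bottom-row=0; cleared 0 line(s) (total 0); column heights now [0 0 3 3 0], max=3
Drop 2: I rot1 at col 0 lands with bottom-row=0; cleared 0 line(s) (total 0); column heights now [4 0 3 3 0], max=4
Drop 3: L rot2 at col 0 lands with bottom-row=4; cleared 0 line(s) (total 0); column heights now [6 6 6 3 0], max=6
Drop 4: O rot1 at col 1 lands with bottom-row=6; cleared 0 line(s) (total 0); column heights now [6 8 8 3 0], max=8
Drop 5: I rot2 at col 0 lands with bottom-row=8; cleared 0 line(s) (total 0); column heights now [9 9 9 9 0], max=9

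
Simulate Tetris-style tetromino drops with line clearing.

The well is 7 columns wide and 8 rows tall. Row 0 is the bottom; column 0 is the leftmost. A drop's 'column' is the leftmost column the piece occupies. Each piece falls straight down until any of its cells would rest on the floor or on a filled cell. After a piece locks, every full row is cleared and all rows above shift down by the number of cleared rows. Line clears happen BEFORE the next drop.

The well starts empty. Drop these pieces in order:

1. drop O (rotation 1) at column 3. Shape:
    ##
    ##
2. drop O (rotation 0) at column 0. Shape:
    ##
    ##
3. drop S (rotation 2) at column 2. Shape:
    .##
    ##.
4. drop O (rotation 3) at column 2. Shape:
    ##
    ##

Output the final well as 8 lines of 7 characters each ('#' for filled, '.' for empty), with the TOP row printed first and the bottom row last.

Drop 1: O rot1 at col 3 lands with bottom-row=0; cleared 0 line(s) (total 0); column heights now [0 0 0 2 2 0 0], max=2
Drop 2: O rot0 at col 0 lands with bottom-row=0; cleared 0 line(s) (total 0); column heights now [2 2 0 2 2 0 0], max=2
Drop 3: S rot2 at col 2 lands with bottom-row=2; cleared 0 line(s) (total 0); column heights now [2 2 3 4 4 0 0], max=4
Drop 4: O rot3 at col 2 lands with bottom-row=4; cleared 0 line(s) (total 0); column heights now [2 2 6 6 4 0 0], max=6

Answer: .......
.......
..##...
..##...
...##..
..##...
##.##..
##.##..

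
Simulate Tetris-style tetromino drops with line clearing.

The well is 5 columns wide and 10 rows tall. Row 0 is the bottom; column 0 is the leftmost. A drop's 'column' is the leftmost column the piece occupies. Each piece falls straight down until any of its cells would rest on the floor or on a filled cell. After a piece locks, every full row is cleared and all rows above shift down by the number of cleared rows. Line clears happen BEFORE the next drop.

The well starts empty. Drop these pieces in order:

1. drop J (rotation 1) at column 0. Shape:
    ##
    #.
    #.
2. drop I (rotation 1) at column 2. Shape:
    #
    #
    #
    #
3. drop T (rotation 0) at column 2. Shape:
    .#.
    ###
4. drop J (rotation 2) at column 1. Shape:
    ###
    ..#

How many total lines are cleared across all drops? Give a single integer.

Answer: 0

Derivation:
Drop 1: J rot1 at col 0 lands with bottom-row=0; cleared 0 line(s) (total 0); column heights now [3 3 0 0 0], max=3
Drop 2: I rot1 at col 2 lands with bottom-row=0; cleared 0 line(s) (total 0); column heights now [3 3 4 0 0], max=4
Drop 3: T rot0 at col 2 lands with bottom-row=4; cleared 0 line(s) (total 0); column heights now [3 3 5 6 5], max=6
Drop 4: J rot2 at col 1 lands with bottom-row=6; cleared 0 line(s) (total 0); column heights now [3 8 8 8 5], max=8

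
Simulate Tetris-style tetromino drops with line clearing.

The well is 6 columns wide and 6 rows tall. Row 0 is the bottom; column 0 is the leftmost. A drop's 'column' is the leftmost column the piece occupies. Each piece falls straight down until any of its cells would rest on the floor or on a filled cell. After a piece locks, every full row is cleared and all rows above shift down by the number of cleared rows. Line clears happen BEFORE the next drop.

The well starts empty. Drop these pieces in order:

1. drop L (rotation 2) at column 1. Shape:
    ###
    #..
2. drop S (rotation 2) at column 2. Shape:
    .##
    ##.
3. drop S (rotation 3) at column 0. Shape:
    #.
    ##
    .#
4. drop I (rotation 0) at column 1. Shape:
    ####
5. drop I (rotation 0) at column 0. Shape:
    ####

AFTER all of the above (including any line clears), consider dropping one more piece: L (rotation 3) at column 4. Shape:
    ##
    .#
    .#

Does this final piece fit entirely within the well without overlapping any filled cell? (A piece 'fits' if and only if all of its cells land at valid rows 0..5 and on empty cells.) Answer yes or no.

Answer: yes

Derivation:
Drop 1: L rot2 at col 1 lands with bottom-row=0; cleared 0 line(s) (total 0); column heights now [0 2 2 2 0 0], max=2
Drop 2: S rot2 at col 2 lands with bottom-row=2; cleared 0 line(s) (total 0); column heights now [0 2 3 4 4 0], max=4
Drop 3: S rot3 at col 0 lands with bottom-row=2; cleared 0 line(s) (total 0); column heights now [5 4 3 4 4 0], max=5
Drop 4: I rot0 at col 1 lands with bottom-row=4; cleared 0 line(s) (total 0); column heights now [5 5 5 5 5 0], max=5
Drop 5: I rot0 at col 0 lands with bottom-row=5; cleared 0 line(s) (total 0); column heights now [6 6 6 6 5 0], max=6
Test piece L rot3 at col 4 (width 2): heights before test = [6 6 6 6 5 0]; fits = True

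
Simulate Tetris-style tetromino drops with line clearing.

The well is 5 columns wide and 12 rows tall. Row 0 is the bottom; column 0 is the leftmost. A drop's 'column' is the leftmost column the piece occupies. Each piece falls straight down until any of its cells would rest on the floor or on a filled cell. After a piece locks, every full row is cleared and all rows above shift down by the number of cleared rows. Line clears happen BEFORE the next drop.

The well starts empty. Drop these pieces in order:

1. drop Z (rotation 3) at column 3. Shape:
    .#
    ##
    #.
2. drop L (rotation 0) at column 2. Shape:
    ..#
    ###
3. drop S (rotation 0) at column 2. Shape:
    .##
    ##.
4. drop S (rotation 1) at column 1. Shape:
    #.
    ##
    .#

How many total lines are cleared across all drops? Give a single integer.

Drop 1: Z rot3 at col 3 lands with bottom-row=0; cleared 0 line(s) (total 0); column heights now [0 0 0 2 3], max=3
Drop 2: L rot0 at col 2 lands with bottom-row=3; cleared 0 line(s) (total 0); column heights now [0 0 4 4 5], max=5
Drop 3: S rot0 at col 2 lands with bottom-row=4; cleared 0 line(s) (total 0); column heights now [0 0 5 6 6], max=6
Drop 4: S rot1 at col 1 lands with bottom-row=5; cleared 0 line(s) (total 0); column heights now [0 8 7 6 6], max=8

Answer: 0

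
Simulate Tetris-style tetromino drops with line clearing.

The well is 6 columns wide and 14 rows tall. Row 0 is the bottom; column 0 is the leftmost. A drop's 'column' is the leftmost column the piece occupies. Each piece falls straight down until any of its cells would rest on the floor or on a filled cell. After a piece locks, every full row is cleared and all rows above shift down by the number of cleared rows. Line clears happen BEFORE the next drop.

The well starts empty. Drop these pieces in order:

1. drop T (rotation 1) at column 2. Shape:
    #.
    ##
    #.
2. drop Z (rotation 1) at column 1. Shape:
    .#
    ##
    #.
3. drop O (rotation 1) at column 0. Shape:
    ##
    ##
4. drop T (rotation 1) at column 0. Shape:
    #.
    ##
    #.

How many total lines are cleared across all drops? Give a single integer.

Answer: 0

Derivation:
Drop 1: T rot1 at col 2 lands with bottom-row=0; cleared 0 line(s) (total 0); column heights now [0 0 3 2 0 0], max=3
Drop 2: Z rot1 at col 1 lands with bottom-row=2; cleared 0 line(s) (total 0); column heights now [0 4 5 2 0 0], max=5
Drop 3: O rot1 at col 0 lands with bottom-row=4; cleared 0 line(s) (total 0); column heights now [6 6 5 2 0 0], max=6
Drop 4: T rot1 at col 0 lands with bottom-row=6; cleared 0 line(s) (total 0); column heights now [9 8 5 2 0 0], max=9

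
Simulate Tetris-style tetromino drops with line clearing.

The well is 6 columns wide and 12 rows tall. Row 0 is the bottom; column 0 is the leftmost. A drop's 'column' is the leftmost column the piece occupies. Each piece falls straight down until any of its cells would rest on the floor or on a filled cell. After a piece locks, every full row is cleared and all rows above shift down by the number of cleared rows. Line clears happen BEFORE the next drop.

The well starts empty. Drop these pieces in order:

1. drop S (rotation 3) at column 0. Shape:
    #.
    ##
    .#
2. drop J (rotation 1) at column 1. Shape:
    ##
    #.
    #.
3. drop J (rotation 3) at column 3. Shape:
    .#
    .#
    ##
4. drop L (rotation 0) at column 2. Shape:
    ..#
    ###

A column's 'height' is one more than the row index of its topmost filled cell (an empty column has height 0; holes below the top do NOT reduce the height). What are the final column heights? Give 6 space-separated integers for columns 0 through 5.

Answer: 3 5 6 6 7 0

Derivation:
Drop 1: S rot3 at col 0 lands with bottom-row=0; cleared 0 line(s) (total 0); column heights now [3 2 0 0 0 0], max=3
Drop 2: J rot1 at col 1 lands with bottom-row=2; cleared 0 line(s) (total 0); column heights now [3 5 5 0 0 0], max=5
Drop 3: J rot3 at col 3 lands with bottom-row=0; cleared 0 line(s) (total 0); column heights now [3 5 5 1 3 0], max=5
Drop 4: L rot0 at col 2 lands with bottom-row=5; cleared 0 line(s) (total 0); column heights now [3 5 6 6 7 0], max=7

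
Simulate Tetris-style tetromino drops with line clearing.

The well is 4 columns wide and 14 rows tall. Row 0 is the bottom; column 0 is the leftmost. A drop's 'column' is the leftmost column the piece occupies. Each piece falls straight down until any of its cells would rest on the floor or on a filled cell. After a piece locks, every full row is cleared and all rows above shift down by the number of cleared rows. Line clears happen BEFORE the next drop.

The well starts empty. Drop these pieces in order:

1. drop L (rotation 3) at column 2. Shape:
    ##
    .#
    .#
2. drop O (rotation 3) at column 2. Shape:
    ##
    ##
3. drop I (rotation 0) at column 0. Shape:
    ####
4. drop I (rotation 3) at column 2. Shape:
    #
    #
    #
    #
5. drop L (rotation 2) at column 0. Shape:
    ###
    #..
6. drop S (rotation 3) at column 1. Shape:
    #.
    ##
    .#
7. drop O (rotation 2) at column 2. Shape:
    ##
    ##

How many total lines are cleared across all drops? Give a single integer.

Drop 1: L rot3 at col 2 lands with bottom-row=0; cleared 0 line(s) (total 0); column heights now [0 0 3 3], max=3
Drop 2: O rot3 at col 2 lands with bottom-row=3; cleared 0 line(s) (total 0); column heights now [0 0 5 5], max=5
Drop 3: I rot0 at col 0 lands with bottom-row=5; cleared 1 line(s) (total 1); column heights now [0 0 5 5], max=5
Drop 4: I rot3 at col 2 lands with bottom-row=5; cleared 0 line(s) (total 1); column heights now [0 0 9 5], max=9
Drop 5: L rot2 at col 0 lands with bottom-row=8; cleared 0 line(s) (total 1); column heights now [10 10 10 5], max=10
Drop 6: S rot3 at col 1 lands with bottom-row=10; cleared 0 line(s) (total 1); column heights now [10 13 12 5], max=13
Drop 7: O rot2 at col 2 lands with bottom-row=12; cleared 0 line(s) (total 1); column heights now [10 13 14 14], max=14

Answer: 1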